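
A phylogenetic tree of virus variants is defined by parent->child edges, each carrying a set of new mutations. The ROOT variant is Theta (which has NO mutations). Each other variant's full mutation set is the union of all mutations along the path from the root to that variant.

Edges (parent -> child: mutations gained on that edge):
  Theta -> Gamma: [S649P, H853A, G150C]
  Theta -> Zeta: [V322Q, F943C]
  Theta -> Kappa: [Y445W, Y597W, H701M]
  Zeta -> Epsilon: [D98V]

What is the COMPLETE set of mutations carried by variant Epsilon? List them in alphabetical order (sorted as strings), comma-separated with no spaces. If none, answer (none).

Answer: D98V,F943C,V322Q

Derivation:
At Theta: gained [] -> total []
At Zeta: gained ['V322Q', 'F943C'] -> total ['F943C', 'V322Q']
At Epsilon: gained ['D98V'] -> total ['D98V', 'F943C', 'V322Q']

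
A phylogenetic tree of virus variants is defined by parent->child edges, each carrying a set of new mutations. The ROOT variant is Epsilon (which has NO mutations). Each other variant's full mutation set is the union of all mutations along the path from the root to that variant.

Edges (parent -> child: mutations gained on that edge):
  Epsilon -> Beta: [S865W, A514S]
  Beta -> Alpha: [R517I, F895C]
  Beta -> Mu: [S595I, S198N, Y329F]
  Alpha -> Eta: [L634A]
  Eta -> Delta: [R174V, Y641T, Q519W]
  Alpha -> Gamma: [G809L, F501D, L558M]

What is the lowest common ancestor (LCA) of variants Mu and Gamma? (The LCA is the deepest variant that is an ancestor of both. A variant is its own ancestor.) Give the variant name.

Path from root to Mu: Epsilon -> Beta -> Mu
  ancestors of Mu: {Epsilon, Beta, Mu}
Path from root to Gamma: Epsilon -> Beta -> Alpha -> Gamma
  ancestors of Gamma: {Epsilon, Beta, Alpha, Gamma}
Common ancestors: {Epsilon, Beta}
Walk up from Gamma: Gamma (not in ancestors of Mu), Alpha (not in ancestors of Mu), Beta (in ancestors of Mu), Epsilon (in ancestors of Mu)
Deepest common ancestor (LCA) = Beta

Answer: Beta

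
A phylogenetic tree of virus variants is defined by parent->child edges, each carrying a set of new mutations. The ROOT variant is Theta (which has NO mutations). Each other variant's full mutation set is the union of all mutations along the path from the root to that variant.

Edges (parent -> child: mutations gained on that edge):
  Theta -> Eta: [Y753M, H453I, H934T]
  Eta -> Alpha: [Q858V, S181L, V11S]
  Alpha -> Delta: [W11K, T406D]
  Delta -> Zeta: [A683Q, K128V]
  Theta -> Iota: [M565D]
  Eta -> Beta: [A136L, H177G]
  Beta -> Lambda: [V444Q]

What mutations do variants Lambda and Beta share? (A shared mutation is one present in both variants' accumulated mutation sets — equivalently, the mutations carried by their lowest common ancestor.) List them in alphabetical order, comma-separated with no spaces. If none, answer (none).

Answer: A136L,H177G,H453I,H934T,Y753M

Derivation:
Accumulating mutations along path to Lambda:
  At Theta: gained [] -> total []
  At Eta: gained ['Y753M', 'H453I', 'H934T'] -> total ['H453I', 'H934T', 'Y753M']
  At Beta: gained ['A136L', 'H177G'] -> total ['A136L', 'H177G', 'H453I', 'H934T', 'Y753M']
  At Lambda: gained ['V444Q'] -> total ['A136L', 'H177G', 'H453I', 'H934T', 'V444Q', 'Y753M']
Mutations(Lambda) = ['A136L', 'H177G', 'H453I', 'H934T', 'V444Q', 'Y753M']
Accumulating mutations along path to Beta:
  At Theta: gained [] -> total []
  At Eta: gained ['Y753M', 'H453I', 'H934T'] -> total ['H453I', 'H934T', 'Y753M']
  At Beta: gained ['A136L', 'H177G'] -> total ['A136L', 'H177G', 'H453I', 'H934T', 'Y753M']
Mutations(Beta) = ['A136L', 'H177G', 'H453I', 'H934T', 'Y753M']
Intersection: ['A136L', 'H177G', 'H453I', 'H934T', 'V444Q', 'Y753M'] ∩ ['A136L', 'H177G', 'H453I', 'H934T', 'Y753M'] = ['A136L', 'H177G', 'H453I', 'H934T', 'Y753M']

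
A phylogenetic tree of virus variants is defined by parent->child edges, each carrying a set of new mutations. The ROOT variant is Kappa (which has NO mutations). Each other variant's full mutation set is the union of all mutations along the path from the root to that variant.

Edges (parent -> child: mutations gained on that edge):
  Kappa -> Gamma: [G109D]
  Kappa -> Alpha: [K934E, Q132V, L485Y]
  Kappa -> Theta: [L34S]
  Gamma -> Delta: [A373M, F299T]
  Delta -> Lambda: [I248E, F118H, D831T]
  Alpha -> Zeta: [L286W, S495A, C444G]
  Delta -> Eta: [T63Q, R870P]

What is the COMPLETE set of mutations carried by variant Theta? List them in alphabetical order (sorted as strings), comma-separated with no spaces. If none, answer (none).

Answer: L34S

Derivation:
At Kappa: gained [] -> total []
At Theta: gained ['L34S'] -> total ['L34S']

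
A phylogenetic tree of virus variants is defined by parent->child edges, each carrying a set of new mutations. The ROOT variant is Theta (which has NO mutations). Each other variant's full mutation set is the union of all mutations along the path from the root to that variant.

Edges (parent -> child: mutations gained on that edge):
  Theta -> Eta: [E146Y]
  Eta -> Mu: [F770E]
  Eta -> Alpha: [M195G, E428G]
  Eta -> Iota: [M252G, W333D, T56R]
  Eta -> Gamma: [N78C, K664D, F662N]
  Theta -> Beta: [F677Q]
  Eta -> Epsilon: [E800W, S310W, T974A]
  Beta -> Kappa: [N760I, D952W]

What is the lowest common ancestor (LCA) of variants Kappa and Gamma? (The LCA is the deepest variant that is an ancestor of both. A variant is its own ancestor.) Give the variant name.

Answer: Theta

Derivation:
Path from root to Kappa: Theta -> Beta -> Kappa
  ancestors of Kappa: {Theta, Beta, Kappa}
Path from root to Gamma: Theta -> Eta -> Gamma
  ancestors of Gamma: {Theta, Eta, Gamma}
Common ancestors: {Theta}
Walk up from Gamma: Gamma (not in ancestors of Kappa), Eta (not in ancestors of Kappa), Theta (in ancestors of Kappa)
Deepest common ancestor (LCA) = Theta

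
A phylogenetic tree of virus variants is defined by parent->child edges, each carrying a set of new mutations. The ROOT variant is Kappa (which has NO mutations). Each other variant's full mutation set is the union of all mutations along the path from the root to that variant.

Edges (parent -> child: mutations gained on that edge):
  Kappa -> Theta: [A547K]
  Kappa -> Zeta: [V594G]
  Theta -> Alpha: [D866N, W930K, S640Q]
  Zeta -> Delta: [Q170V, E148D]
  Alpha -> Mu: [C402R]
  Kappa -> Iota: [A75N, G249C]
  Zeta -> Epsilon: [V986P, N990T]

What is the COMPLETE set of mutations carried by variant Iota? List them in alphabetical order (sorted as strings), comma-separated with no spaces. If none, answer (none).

Answer: A75N,G249C

Derivation:
At Kappa: gained [] -> total []
At Iota: gained ['A75N', 'G249C'] -> total ['A75N', 'G249C']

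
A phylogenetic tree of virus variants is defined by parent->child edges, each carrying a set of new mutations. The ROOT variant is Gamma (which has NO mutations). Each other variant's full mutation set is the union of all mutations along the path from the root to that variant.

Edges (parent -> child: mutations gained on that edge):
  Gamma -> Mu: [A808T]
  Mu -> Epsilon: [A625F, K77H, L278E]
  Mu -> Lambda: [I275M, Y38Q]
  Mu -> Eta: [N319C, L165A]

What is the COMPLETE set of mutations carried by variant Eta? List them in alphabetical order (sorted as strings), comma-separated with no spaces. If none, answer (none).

At Gamma: gained [] -> total []
At Mu: gained ['A808T'] -> total ['A808T']
At Eta: gained ['N319C', 'L165A'] -> total ['A808T', 'L165A', 'N319C']

Answer: A808T,L165A,N319C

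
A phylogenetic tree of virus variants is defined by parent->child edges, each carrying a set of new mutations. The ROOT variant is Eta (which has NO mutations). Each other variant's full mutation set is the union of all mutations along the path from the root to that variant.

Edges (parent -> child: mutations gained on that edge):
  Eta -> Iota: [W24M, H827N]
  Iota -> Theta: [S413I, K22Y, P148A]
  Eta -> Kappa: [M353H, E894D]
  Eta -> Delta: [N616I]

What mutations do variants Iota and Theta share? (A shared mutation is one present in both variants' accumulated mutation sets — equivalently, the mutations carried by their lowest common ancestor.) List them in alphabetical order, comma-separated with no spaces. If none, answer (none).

Accumulating mutations along path to Iota:
  At Eta: gained [] -> total []
  At Iota: gained ['W24M', 'H827N'] -> total ['H827N', 'W24M']
Mutations(Iota) = ['H827N', 'W24M']
Accumulating mutations along path to Theta:
  At Eta: gained [] -> total []
  At Iota: gained ['W24M', 'H827N'] -> total ['H827N', 'W24M']
  At Theta: gained ['S413I', 'K22Y', 'P148A'] -> total ['H827N', 'K22Y', 'P148A', 'S413I', 'W24M']
Mutations(Theta) = ['H827N', 'K22Y', 'P148A', 'S413I', 'W24M']
Intersection: ['H827N', 'W24M'] ∩ ['H827N', 'K22Y', 'P148A', 'S413I', 'W24M'] = ['H827N', 'W24M']

Answer: H827N,W24M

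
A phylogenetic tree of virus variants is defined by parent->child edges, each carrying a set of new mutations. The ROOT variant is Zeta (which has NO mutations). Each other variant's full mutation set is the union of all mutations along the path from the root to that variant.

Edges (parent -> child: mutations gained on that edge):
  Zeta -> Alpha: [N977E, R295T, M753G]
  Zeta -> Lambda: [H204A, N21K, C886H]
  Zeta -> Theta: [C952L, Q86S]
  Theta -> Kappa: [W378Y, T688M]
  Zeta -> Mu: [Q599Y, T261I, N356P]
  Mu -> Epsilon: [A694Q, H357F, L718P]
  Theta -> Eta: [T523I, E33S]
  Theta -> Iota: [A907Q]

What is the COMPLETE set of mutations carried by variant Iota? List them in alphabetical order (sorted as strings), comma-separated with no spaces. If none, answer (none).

At Zeta: gained [] -> total []
At Theta: gained ['C952L', 'Q86S'] -> total ['C952L', 'Q86S']
At Iota: gained ['A907Q'] -> total ['A907Q', 'C952L', 'Q86S']

Answer: A907Q,C952L,Q86S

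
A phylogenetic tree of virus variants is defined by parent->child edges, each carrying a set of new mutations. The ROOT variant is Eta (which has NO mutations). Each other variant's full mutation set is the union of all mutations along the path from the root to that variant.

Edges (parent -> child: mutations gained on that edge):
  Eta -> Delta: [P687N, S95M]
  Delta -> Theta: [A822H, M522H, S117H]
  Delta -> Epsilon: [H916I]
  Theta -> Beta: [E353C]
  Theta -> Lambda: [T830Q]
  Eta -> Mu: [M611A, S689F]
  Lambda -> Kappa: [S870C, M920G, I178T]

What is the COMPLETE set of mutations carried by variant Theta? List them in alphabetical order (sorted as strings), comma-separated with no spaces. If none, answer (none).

Answer: A822H,M522H,P687N,S117H,S95M

Derivation:
At Eta: gained [] -> total []
At Delta: gained ['P687N', 'S95M'] -> total ['P687N', 'S95M']
At Theta: gained ['A822H', 'M522H', 'S117H'] -> total ['A822H', 'M522H', 'P687N', 'S117H', 'S95M']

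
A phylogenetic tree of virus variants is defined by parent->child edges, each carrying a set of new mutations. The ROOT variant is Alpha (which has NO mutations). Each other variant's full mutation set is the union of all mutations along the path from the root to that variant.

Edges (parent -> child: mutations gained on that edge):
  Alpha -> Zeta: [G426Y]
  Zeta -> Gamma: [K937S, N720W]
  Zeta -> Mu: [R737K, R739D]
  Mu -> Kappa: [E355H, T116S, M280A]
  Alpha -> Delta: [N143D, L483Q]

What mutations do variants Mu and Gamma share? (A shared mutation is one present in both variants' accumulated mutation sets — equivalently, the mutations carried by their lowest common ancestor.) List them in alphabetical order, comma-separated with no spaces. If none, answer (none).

Accumulating mutations along path to Mu:
  At Alpha: gained [] -> total []
  At Zeta: gained ['G426Y'] -> total ['G426Y']
  At Mu: gained ['R737K', 'R739D'] -> total ['G426Y', 'R737K', 'R739D']
Mutations(Mu) = ['G426Y', 'R737K', 'R739D']
Accumulating mutations along path to Gamma:
  At Alpha: gained [] -> total []
  At Zeta: gained ['G426Y'] -> total ['G426Y']
  At Gamma: gained ['K937S', 'N720W'] -> total ['G426Y', 'K937S', 'N720W']
Mutations(Gamma) = ['G426Y', 'K937S', 'N720W']
Intersection: ['G426Y', 'R737K', 'R739D'] ∩ ['G426Y', 'K937S', 'N720W'] = ['G426Y']

Answer: G426Y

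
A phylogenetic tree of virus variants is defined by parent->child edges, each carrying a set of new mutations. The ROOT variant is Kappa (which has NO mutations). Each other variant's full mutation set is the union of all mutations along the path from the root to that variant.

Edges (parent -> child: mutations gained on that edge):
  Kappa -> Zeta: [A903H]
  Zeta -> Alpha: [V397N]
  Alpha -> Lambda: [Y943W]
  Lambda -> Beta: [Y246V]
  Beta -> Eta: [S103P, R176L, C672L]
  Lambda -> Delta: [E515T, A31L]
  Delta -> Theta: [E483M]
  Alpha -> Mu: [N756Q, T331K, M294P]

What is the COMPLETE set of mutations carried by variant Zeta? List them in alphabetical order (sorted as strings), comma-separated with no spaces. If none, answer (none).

Answer: A903H

Derivation:
At Kappa: gained [] -> total []
At Zeta: gained ['A903H'] -> total ['A903H']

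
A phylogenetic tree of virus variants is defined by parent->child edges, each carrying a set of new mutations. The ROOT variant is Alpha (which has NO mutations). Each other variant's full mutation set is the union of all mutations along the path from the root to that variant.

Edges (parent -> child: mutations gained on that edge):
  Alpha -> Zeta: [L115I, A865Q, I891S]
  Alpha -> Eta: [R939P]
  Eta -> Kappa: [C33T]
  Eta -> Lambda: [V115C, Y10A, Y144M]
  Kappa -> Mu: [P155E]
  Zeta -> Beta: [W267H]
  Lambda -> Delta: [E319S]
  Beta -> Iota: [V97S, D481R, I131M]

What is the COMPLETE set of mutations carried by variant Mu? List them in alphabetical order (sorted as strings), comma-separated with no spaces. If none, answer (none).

Answer: C33T,P155E,R939P

Derivation:
At Alpha: gained [] -> total []
At Eta: gained ['R939P'] -> total ['R939P']
At Kappa: gained ['C33T'] -> total ['C33T', 'R939P']
At Mu: gained ['P155E'] -> total ['C33T', 'P155E', 'R939P']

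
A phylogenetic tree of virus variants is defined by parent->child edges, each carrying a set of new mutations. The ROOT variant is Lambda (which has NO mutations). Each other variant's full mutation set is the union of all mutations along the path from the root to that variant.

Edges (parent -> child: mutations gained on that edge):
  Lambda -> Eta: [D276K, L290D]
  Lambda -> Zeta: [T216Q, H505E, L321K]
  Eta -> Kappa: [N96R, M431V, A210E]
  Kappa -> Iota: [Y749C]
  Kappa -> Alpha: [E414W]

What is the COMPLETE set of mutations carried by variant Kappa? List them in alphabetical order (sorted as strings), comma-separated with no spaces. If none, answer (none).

Answer: A210E,D276K,L290D,M431V,N96R

Derivation:
At Lambda: gained [] -> total []
At Eta: gained ['D276K', 'L290D'] -> total ['D276K', 'L290D']
At Kappa: gained ['N96R', 'M431V', 'A210E'] -> total ['A210E', 'D276K', 'L290D', 'M431V', 'N96R']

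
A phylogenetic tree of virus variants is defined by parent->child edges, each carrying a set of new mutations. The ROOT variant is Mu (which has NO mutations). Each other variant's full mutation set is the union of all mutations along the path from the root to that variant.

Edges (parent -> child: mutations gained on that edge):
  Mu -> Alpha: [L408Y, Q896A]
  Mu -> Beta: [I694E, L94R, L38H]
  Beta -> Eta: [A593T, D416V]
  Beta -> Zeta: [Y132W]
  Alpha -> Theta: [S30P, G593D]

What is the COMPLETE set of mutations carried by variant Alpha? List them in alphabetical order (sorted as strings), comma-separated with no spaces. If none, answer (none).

Answer: L408Y,Q896A

Derivation:
At Mu: gained [] -> total []
At Alpha: gained ['L408Y', 'Q896A'] -> total ['L408Y', 'Q896A']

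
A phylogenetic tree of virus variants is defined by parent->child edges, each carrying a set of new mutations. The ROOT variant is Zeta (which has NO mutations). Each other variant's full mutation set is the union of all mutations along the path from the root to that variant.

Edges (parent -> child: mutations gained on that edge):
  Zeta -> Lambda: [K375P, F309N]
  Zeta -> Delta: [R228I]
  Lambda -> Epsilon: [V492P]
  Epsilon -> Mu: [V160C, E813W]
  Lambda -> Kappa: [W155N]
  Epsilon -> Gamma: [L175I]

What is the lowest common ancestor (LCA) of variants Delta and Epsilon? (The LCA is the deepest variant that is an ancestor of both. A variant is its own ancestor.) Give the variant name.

Answer: Zeta

Derivation:
Path from root to Delta: Zeta -> Delta
  ancestors of Delta: {Zeta, Delta}
Path from root to Epsilon: Zeta -> Lambda -> Epsilon
  ancestors of Epsilon: {Zeta, Lambda, Epsilon}
Common ancestors: {Zeta}
Walk up from Epsilon: Epsilon (not in ancestors of Delta), Lambda (not in ancestors of Delta), Zeta (in ancestors of Delta)
Deepest common ancestor (LCA) = Zeta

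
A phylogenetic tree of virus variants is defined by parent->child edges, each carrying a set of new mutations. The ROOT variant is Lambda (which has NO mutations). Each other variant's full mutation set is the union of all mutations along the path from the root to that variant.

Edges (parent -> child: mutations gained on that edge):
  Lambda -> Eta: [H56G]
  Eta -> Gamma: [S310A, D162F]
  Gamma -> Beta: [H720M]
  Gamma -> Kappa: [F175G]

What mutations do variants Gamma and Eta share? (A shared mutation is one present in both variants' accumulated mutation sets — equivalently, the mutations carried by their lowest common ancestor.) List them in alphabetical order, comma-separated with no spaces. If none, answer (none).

Accumulating mutations along path to Gamma:
  At Lambda: gained [] -> total []
  At Eta: gained ['H56G'] -> total ['H56G']
  At Gamma: gained ['S310A', 'D162F'] -> total ['D162F', 'H56G', 'S310A']
Mutations(Gamma) = ['D162F', 'H56G', 'S310A']
Accumulating mutations along path to Eta:
  At Lambda: gained [] -> total []
  At Eta: gained ['H56G'] -> total ['H56G']
Mutations(Eta) = ['H56G']
Intersection: ['D162F', 'H56G', 'S310A'] ∩ ['H56G'] = ['H56G']

Answer: H56G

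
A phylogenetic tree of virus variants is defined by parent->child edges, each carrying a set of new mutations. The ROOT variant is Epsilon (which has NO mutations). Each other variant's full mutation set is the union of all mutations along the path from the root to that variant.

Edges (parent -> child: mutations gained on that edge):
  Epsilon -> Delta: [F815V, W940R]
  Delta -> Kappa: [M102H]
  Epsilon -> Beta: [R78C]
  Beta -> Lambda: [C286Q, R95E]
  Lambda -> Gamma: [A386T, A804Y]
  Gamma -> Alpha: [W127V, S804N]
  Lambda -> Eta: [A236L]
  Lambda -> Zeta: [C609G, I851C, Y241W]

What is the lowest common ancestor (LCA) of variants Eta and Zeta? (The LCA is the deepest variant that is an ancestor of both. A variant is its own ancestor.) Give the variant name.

Answer: Lambda

Derivation:
Path from root to Eta: Epsilon -> Beta -> Lambda -> Eta
  ancestors of Eta: {Epsilon, Beta, Lambda, Eta}
Path from root to Zeta: Epsilon -> Beta -> Lambda -> Zeta
  ancestors of Zeta: {Epsilon, Beta, Lambda, Zeta}
Common ancestors: {Epsilon, Beta, Lambda}
Walk up from Zeta: Zeta (not in ancestors of Eta), Lambda (in ancestors of Eta), Beta (in ancestors of Eta), Epsilon (in ancestors of Eta)
Deepest common ancestor (LCA) = Lambda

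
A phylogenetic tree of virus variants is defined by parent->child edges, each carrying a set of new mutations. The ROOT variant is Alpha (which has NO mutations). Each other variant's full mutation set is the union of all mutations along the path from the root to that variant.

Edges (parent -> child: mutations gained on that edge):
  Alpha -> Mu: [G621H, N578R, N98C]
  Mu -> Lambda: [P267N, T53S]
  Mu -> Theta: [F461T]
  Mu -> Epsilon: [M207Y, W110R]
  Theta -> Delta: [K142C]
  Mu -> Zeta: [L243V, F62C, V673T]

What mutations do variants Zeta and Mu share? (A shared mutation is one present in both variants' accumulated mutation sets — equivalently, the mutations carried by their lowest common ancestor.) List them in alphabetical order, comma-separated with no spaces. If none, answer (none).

Accumulating mutations along path to Zeta:
  At Alpha: gained [] -> total []
  At Mu: gained ['G621H', 'N578R', 'N98C'] -> total ['G621H', 'N578R', 'N98C']
  At Zeta: gained ['L243V', 'F62C', 'V673T'] -> total ['F62C', 'G621H', 'L243V', 'N578R', 'N98C', 'V673T']
Mutations(Zeta) = ['F62C', 'G621H', 'L243V', 'N578R', 'N98C', 'V673T']
Accumulating mutations along path to Mu:
  At Alpha: gained [] -> total []
  At Mu: gained ['G621H', 'N578R', 'N98C'] -> total ['G621H', 'N578R', 'N98C']
Mutations(Mu) = ['G621H', 'N578R', 'N98C']
Intersection: ['F62C', 'G621H', 'L243V', 'N578R', 'N98C', 'V673T'] ∩ ['G621H', 'N578R', 'N98C'] = ['G621H', 'N578R', 'N98C']

Answer: G621H,N578R,N98C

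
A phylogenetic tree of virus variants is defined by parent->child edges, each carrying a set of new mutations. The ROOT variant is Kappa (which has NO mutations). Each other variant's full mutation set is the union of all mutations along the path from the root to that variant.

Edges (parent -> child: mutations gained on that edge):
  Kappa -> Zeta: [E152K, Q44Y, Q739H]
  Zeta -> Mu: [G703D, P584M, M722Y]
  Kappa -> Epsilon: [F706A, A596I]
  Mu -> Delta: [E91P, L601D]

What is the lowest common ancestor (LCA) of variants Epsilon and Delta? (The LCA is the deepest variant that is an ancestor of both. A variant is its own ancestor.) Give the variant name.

Path from root to Epsilon: Kappa -> Epsilon
  ancestors of Epsilon: {Kappa, Epsilon}
Path from root to Delta: Kappa -> Zeta -> Mu -> Delta
  ancestors of Delta: {Kappa, Zeta, Mu, Delta}
Common ancestors: {Kappa}
Walk up from Delta: Delta (not in ancestors of Epsilon), Mu (not in ancestors of Epsilon), Zeta (not in ancestors of Epsilon), Kappa (in ancestors of Epsilon)
Deepest common ancestor (LCA) = Kappa

Answer: Kappa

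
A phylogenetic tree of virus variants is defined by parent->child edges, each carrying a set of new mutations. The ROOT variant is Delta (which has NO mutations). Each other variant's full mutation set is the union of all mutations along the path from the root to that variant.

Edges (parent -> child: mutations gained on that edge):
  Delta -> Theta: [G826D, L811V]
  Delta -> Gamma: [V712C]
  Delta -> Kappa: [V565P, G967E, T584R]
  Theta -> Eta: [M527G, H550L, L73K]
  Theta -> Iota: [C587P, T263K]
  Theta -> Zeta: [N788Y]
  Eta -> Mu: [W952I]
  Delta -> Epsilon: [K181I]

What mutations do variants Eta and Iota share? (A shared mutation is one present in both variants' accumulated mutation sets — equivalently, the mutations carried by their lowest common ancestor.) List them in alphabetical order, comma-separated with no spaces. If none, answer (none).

Answer: G826D,L811V

Derivation:
Accumulating mutations along path to Eta:
  At Delta: gained [] -> total []
  At Theta: gained ['G826D', 'L811V'] -> total ['G826D', 'L811V']
  At Eta: gained ['M527G', 'H550L', 'L73K'] -> total ['G826D', 'H550L', 'L73K', 'L811V', 'M527G']
Mutations(Eta) = ['G826D', 'H550L', 'L73K', 'L811V', 'M527G']
Accumulating mutations along path to Iota:
  At Delta: gained [] -> total []
  At Theta: gained ['G826D', 'L811V'] -> total ['G826D', 'L811V']
  At Iota: gained ['C587P', 'T263K'] -> total ['C587P', 'G826D', 'L811V', 'T263K']
Mutations(Iota) = ['C587P', 'G826D', 'L811V', 'T263K']
Intersection: ['G826D', 'H550L', 'L73K', 'L811V', 'M527G'] ∩ ['C587P', 'G826D', 'L811V', 'T263K'] = ['G826D', 'L811V']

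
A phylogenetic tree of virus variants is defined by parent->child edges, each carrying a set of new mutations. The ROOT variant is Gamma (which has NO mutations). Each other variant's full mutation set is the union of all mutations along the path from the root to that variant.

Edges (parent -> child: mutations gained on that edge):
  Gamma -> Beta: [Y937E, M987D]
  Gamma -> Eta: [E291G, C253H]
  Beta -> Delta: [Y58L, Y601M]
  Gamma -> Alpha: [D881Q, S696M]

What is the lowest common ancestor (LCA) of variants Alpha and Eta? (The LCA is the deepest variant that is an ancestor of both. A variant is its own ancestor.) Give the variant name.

Answer: Gamma

Derivation:
Path from root to Alpha: Gamma -> Alpha
  ancestors of Alpha: {Gamma, Alpha}
Path from root to Eta: Gamma -> Eta
  ancestors of Eta: {Gamma, Eta}
Common ancestors: {Gamma}
Walk up from Eta: Eta (not in ancestors of Alpha), Gamma (in ancestors of Alpha)
Deepest common ancestor (LCA) = Gamma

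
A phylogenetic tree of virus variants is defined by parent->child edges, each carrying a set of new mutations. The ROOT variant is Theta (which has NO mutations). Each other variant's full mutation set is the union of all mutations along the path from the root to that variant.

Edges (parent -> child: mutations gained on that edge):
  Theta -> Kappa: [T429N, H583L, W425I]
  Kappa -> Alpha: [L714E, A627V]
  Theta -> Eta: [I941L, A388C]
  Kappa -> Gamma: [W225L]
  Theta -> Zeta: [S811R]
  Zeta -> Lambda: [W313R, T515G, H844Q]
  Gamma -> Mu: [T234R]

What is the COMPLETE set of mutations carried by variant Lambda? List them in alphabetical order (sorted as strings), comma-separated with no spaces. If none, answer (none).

Answer: H844Q,S811R,T515G,W313R

Derivation:
At Theta: gained [] -> total []
At Zeta: gained ['S811R'] -> total ['S811R']
At Lambda: gained ['W313R', 'T515G', 'H844Q'] -> total ['H844Q', 'S811R', 'T515G', 'W313R']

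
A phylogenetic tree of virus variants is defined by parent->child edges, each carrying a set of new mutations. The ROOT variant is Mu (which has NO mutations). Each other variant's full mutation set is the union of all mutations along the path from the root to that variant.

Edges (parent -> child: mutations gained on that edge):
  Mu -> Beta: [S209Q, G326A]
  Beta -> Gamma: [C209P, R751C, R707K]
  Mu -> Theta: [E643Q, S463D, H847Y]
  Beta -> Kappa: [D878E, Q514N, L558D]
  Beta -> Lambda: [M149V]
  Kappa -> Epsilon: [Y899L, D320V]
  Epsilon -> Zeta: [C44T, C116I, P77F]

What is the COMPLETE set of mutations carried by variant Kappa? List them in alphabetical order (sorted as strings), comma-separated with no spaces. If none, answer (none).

Answer: D878E,G326A,L558D,Q514N,S209Q

Derivation:
At Mu: gained [] -> total []
At Beta: gained ['S209Q', 'G326A'] -> total ['G326A', 'S209Q']
At Kappa: gained ['D878E', 'Q514N', 'L558D'] -> total ['D878E', 'G326A', 'L558D', 'Q514N', 'S209Q']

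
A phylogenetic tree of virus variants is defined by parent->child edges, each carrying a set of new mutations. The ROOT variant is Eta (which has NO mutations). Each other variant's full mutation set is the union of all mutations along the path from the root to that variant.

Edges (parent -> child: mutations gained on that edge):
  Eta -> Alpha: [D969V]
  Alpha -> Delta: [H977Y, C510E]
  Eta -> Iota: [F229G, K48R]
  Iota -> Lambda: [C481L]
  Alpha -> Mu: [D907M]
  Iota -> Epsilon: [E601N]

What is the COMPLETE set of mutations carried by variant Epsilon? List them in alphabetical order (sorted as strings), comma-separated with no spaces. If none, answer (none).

Answer: E601N,F229G,K48R

Derivation:
At Eta: gained [] -> total []
At Iota: gained ['F229G', 'K48R'] -> total ['F229G', 'K48R']
At Epsilon: gained ['E601N'] -> total ['E601N', 'F229G', 'K48R']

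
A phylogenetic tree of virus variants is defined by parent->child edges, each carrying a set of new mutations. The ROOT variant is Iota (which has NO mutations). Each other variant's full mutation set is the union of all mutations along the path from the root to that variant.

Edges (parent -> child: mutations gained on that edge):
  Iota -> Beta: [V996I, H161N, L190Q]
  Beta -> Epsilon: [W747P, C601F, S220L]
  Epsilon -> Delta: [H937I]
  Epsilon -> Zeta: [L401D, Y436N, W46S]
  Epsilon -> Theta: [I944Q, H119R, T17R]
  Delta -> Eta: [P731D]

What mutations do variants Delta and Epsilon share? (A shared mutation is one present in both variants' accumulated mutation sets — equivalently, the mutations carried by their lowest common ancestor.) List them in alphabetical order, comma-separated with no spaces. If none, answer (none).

Accumulating mutations along path to Delta:
  At Iota: gained [] -> total []
  At Beta: gained ['V996I', 'H161N', 'L190Q'] -> total ['H161N', 'L190Q', 'V996I']
  At Epsilon: gained ['W747P', 'C601F', 'S220L'] -> total ['C601F', 'H161N', 'L190Q', 'S220L', 'V996I', 'W747P']
  At Delta: gained ['H937I'] -> total ['C601F', 'H161N', 'H937I', 'L190Q', 'S220L', 'V996I', 'W747P']
Mutations(Delta) = ['C601F', 'H161N', 'H937I', 'L190Q', 'S220L', 'V996I', 'W747P']
Accumulating mutations along path to Epsilon:
  At Iota: gained [] -> total []
  At Beta: gained ['V996I', 'H161N', 'L190Q'] -> total ['H161N', 'L190Q', 'V996I']
  At Epsilon: gained ['W747P', 'C601F', 'S220L'] -> total ['C601F', 'H161N', 'L190Q', 'S220L', 'V996I', 'W747P']
Mutations(Epsilon) = ['C601F', 'H161N', 'L190Q', 'S220L', 'V996I', 'W747P']
Intersection: ['C601F', 'H161N', 'H937I', 'L190Q', 'S220L', 'V996I', 'W747P'] ∩ ['C601F', 'H161N', 'L190Q', 'S220L', 'V996I', 'W747P'] = ['C601F', 'H161N', 'L190Q', 'S220L', 'V996I', 'W747P']

Answer: C601F,H161N,L190Q,S220L,V996I,W747P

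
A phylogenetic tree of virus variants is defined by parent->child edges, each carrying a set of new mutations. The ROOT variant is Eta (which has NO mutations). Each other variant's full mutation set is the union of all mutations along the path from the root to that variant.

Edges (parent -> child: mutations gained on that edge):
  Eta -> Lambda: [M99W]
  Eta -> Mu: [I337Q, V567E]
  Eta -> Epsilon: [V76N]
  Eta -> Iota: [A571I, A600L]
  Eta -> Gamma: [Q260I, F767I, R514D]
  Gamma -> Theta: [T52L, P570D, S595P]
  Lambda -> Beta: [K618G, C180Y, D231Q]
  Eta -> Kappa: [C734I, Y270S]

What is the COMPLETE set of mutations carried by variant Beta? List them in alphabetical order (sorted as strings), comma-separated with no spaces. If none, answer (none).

Answer: C180Y,D231Q,K618G,M99W

Derivation:
At Eta: gained [] -> total []
At Lambda: gained ['M99W'] -> total ['M99W']
At Beta: gained ['K618G', 'C180Y', 'D231Q'] -> total ['C180Y', 'D231Q', 'K618G', 'M99W']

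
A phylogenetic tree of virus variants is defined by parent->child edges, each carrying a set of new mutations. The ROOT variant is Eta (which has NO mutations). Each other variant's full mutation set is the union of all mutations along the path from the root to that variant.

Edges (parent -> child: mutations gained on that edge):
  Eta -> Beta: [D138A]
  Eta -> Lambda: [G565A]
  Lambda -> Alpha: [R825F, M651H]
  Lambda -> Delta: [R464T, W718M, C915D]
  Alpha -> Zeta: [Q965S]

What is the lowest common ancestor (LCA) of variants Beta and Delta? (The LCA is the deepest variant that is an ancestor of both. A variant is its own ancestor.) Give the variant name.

Answer: Eta

Derivation:
Path from root to Beta: Eta -> Beta
  ancestors of Beta: {Eta, Beta}
Path from root to Delta: Eta -> Lambda -> Delta
  ancestors of Delta: {Eta, Lambda, Delta}
Common ancestors: {Eta}
Walk up from Delta: Delta (not in ancestors of Beta), Lambda (not in ancestors of Beta), Eta (in ancestors of Beta)
Deepest common ancestor (LCA) = Eta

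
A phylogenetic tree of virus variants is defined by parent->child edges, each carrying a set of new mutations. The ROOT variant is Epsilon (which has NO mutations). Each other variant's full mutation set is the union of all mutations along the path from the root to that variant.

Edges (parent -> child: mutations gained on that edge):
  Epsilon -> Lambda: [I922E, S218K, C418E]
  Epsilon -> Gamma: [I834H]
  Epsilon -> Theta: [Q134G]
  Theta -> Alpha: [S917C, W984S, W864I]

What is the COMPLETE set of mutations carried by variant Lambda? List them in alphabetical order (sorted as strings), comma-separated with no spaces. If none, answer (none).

Answer: C418E,I922E,S218K

Derivation:
At Epsilon: gained [] -> total []
At Lambda: gained ['I922E', 'S218K', 'C418E'] -> total ['C418E', 'I922E', 'S218K']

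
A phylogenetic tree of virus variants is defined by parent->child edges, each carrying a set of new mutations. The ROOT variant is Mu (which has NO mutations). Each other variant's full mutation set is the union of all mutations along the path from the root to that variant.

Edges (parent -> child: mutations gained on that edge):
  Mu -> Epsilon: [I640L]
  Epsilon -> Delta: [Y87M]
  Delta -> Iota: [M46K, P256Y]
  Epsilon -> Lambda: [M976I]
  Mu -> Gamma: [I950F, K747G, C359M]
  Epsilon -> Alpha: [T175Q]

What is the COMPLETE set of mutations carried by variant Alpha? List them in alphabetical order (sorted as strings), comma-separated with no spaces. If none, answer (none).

At Mu: gained [] -> total []
At Epsilon: gained ['I640L'] -> total ['I640L']
At Alpha: gained ['T175Q'] -> total ['I640L', 'T175Q']

Answer: I640L,T175Q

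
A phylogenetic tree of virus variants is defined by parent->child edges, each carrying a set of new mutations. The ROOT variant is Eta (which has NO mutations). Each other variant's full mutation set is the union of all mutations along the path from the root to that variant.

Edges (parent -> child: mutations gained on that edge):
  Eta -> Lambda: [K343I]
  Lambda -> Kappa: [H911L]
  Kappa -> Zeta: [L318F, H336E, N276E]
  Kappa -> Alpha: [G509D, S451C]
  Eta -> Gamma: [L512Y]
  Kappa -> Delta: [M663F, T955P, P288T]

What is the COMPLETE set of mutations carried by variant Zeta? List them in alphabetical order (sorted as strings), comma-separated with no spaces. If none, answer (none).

Answer: H336E,H911L,K343I,L318F,N276E

Derivation:
At Eta: gained [] -> total []
At Lambda: gained ['K343I'] -> total ['K343I']
At Kappa: gained ['H911L'] -> total ['H911L', 'K343I']
At Zeta: gained ['L318F', 'H336E', 'N276E'] -> total ['H336E', 'H911L', 'K343I', 'L318F', 'N276E']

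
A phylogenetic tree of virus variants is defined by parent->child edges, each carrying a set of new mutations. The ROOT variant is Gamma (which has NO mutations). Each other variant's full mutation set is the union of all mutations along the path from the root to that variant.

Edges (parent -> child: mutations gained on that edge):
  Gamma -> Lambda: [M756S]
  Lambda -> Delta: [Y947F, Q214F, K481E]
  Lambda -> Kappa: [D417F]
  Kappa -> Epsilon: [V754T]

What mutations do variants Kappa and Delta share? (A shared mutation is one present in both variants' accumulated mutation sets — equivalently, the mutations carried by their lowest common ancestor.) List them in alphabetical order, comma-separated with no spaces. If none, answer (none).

Accumulating mutations along path to Kappa:
  At Gamma: gained [] -> total []
  At Lambda: gained ['M756S'] -> total ['M756S']
  At Kappa: gained ['D417F'] -> total ['D417F', 'M756S']
Mutations(Kappa) = ['D417F', 'M756S']
Accumulating mutations along path to Delta:
  At Gamma: gained [] -> total []
  At Lambda: gained ['M756S'] -> total ['M756S']
  At Delta: gained ['Y947F', 'Q214F', 'K481E'] -> total ['K481E', 'M756S', 'Q214F', 'Y947F']
Mutations(Delta) = ['K481E', 'M756S', 'Q214F', 'Y947F']
Intersection: ['D417F', 'M756S'] ∩ ['K481E', 'M756S', 'Q214F', 'Y947F'] = ['M756S']

Answer: M756S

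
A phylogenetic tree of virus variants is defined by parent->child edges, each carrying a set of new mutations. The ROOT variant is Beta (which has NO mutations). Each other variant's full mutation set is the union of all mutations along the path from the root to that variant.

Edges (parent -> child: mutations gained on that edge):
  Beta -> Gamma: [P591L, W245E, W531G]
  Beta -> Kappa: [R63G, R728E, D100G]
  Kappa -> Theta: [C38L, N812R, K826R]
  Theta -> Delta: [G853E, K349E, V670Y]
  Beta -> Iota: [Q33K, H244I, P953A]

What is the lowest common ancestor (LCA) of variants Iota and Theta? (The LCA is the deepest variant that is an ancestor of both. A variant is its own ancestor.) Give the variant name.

Answer: Beta

Derivation:
Path from root to Iota: Beta -> Iota
  ancestors of Iota: {Beta, Iota}
Path from root to Theta: Beta -> Kappa -> Theta
  ancestors of Theta: {Beta, Kappa, Theta}
Common ancestors: {Beta}
Walk up from Theta: Theta (not in ancestors of Iota), Kappa (not in ancestors of Iota), Beta (in ancestors of Iota)
Deepest common ancestor (LCA) = Beta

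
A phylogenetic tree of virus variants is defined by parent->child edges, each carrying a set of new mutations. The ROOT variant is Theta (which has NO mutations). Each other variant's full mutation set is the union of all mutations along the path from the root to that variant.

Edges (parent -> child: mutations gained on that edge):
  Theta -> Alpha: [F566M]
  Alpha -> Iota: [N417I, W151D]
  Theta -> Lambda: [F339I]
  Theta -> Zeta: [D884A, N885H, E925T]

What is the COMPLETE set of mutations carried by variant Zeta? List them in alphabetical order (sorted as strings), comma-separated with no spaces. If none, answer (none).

Answer: D884A,E925T,N885H

Derivation:
At Theta: gained [] -> total []
At Zeta: gained ['D884A', 'N885H', 'E925T'] -> total ['D884A', 'E925T', 'N885H']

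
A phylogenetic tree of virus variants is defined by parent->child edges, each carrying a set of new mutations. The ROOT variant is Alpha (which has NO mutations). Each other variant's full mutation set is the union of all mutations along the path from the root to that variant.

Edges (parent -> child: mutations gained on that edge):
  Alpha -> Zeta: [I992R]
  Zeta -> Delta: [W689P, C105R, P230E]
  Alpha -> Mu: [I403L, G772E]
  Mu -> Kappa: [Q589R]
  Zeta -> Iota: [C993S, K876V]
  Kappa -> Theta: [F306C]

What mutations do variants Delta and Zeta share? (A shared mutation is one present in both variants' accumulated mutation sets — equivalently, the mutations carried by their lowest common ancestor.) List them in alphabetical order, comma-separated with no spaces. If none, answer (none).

Accumulating mutations along path to Delta:
  At Alpha: gained [] -> total []
  At Zeta: gained ['I992R'] -> total ['I992R']
  At Delta: gained ['W689P', 'C105R', 'P230E'] -> total ['C105R', 'I992R', 'P230E', 'W689P']
Mutations(Delta) = ['C105R', 'I992R', 'P230E', 'W689P']
Accumulating mutations along path to Zeta:
  At Alpha: gained [] -> total []
  At Zeta: gained ['I992R'] -> total ['I992R']
Mutations(Zeta) = ['I992R']
Intersection: ['C105R', 'I992R', 'P230E', 'W689P'] ∩ ['I992R'] = ['I992R']

Answer: I992R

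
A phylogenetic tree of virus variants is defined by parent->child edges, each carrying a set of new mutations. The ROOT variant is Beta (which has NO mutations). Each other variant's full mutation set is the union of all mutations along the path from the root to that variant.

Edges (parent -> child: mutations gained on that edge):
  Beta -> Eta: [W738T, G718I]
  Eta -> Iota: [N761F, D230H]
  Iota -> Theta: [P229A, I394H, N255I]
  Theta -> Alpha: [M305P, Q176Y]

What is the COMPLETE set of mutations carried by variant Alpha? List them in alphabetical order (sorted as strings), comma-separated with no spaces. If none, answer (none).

At Beta: gained [] -> total []
At Eta: gained ['W738T', 'G718I'] -> total ['G718I', 'W738T']
At Iota: gained ['N761F', 'D230H'] -> total ['D230H', 'G718I', 'N761F', 'W738T']
At Theta: gained ['P229A', 'I394H', 'N255I'] -> total ['D230H', 'G718I', 'I394H', 'N255I', 'N761F', 'P229A', 'W738T']
At Alpha: gained ['M305P', 'Q176Y'] -> total ['D230H', 'G718I', 'I394H', 'M305P', 'N255I', 'N761F', 'P229A', 'Q176Y', 'W738T']

Answer: D230H,G718I,I394H,M305P,N255I,N761F,P229A,Q176Y,W738T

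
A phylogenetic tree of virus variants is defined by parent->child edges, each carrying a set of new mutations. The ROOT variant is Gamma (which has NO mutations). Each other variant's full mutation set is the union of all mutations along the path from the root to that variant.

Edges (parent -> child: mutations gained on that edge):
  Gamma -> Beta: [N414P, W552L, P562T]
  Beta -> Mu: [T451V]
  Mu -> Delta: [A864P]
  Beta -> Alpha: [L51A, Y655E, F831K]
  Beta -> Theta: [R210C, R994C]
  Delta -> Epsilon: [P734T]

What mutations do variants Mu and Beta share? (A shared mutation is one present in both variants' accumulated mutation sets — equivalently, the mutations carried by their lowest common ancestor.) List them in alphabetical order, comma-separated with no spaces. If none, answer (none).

Accumulating mutations along path to Mu:
  At Gamma: gained [] -> total []
  At Beta: gained ['N414P', 'W552L', 'P562T'] -> total ['N414P', 'P562T', 'W552L']
  At Mu: gained ['T451V'] -> total ['N414P', 'P562T', 'T451V', 'W552L']
Mutations(Mu) = ['N414P', 'P562T', 'T451V', 'W552L']
Accumulating mutations along path to Beta:
  At Gamma: gained [] -> total []
  At Beta: gained ['N414P', 'W552L', 'P562T'] -> total ['N414P', 'P562T', 'W552L']
Mutations(Beta) = ['N414P', 'P562T', 'W552L']
Intersection: ['N414P', 'P562T', 'T451V', 'W552L'] ∩ ['N414P', 'P562T', 'W552L'] = ['N414P', 'P562T', 'W552L']

Answer: N414P,P562T,W552L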